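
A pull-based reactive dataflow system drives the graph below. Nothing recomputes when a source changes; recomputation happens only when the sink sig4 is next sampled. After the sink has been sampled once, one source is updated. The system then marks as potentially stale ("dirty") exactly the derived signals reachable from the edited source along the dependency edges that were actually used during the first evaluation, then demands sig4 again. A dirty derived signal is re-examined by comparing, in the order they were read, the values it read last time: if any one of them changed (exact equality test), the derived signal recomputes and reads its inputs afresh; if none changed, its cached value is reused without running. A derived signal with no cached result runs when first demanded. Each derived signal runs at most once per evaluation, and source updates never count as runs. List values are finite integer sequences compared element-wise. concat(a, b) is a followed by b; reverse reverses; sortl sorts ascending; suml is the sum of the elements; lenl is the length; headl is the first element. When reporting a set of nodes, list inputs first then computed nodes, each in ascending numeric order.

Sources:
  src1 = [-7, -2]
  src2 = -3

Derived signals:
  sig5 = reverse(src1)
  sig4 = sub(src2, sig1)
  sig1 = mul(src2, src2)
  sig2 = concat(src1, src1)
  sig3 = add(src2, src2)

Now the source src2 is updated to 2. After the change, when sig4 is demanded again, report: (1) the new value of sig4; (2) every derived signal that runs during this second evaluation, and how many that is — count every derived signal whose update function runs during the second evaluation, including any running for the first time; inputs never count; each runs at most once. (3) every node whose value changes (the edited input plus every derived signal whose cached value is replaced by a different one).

First evaluation (everything demanded from the output):
  sig1 = mul(-3, -3) = 9
  sig4 = sub(-3, 9) = -12

Propagation after the edit:
  sig1: runs — src2 -3->2; src2 -3->2; result 4.
  sig4: runs — src2 -3->2; sig1 9->4; result -2.

New value of sig4: -2.
Derived signals that run: sig1, sig4 — 2 in total.
Values that change: src2, sig1, sig4.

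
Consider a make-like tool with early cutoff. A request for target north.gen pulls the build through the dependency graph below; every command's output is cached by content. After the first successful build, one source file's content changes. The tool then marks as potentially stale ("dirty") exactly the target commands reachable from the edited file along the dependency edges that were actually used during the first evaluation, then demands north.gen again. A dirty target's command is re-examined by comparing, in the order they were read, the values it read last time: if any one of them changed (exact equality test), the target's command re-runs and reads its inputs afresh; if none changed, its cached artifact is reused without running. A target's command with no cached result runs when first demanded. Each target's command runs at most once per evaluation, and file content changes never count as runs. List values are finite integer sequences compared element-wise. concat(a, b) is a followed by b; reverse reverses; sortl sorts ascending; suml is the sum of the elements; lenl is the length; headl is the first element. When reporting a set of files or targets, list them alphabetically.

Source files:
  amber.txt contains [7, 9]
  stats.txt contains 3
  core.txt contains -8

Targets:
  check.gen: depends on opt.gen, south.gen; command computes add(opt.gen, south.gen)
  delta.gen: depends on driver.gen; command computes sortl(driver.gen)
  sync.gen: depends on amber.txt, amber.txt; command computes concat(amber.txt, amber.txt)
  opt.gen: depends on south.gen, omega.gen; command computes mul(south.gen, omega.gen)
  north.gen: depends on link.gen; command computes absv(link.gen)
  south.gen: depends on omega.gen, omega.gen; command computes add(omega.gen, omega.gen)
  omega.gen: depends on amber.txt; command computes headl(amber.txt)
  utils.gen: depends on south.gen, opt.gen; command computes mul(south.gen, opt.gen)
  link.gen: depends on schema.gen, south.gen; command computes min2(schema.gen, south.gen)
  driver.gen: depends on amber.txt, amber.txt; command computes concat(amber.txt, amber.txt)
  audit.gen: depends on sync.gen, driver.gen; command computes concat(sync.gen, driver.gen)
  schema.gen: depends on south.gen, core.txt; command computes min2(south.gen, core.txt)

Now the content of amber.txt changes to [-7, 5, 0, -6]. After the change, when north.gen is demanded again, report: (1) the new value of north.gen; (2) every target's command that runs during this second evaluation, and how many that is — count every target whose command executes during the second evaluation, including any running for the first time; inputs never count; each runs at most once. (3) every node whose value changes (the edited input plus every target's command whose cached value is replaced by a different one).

Demanding north.gen again yields 14.
5 target commands run: link.gen, north.gen, omega.gen, schema.gen, south.gen.
The nodes whose values change: amber.txt, link.gen, north.gen, omega.gen, schema.gen, south.gen.

First demand of the output computes:
  omega.gen = headl([7, 9]) = 7
  south.gen = add(7, 7) = 14
  schema.gen = min2(14, -8) = -8
  link.gen = min2(-8, 14) = -8
  north.gen = absv(-8) = 8

After the edit, cleaning proceeds:
  omega.gen: a read changed (amber.txt [7, 9]->[-7, 5, 0, -6]) — executes, giving -7.
  south.gen: a read changed (omega.gen 7->-7; omega.gen 7->-7) — executes, giving -14.
  schema.gen: a read changed (south.gen 14->-14) — executes, giving -14.
  link.gen: a read changed (schema.gen -8->-14; south.gen 14->-14) — executes, giving -14.
  north.gen: a read changed (link.gen -8->-14) — executes, giving 14.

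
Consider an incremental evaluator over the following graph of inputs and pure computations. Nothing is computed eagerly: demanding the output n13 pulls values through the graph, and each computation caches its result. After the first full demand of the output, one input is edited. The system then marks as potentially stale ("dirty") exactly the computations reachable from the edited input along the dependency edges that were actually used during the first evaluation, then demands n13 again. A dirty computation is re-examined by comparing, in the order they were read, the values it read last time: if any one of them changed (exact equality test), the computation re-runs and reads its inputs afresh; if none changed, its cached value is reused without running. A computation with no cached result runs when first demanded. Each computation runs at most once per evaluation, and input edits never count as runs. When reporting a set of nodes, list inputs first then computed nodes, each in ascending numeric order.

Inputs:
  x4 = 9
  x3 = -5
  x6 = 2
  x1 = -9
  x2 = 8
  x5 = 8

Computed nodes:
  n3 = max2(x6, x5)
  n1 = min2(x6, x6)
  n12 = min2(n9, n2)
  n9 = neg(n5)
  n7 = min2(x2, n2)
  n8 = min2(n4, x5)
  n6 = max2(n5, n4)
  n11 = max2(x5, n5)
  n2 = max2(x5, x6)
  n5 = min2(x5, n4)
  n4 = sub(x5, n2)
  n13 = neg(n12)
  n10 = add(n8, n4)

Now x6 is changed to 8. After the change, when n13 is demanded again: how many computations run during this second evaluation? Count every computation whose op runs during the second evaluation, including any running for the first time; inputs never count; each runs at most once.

Initial pass — values computed on the first demand:
  n2 = max2(8, 2) = 8
  n4 = sub(8, 8) = 0
  n5 = min2(8, 0) = 0
  n9 = neg(0) = 0
  n12 = min2(0, 8) = 0
  n13 = neg(0) = 0

Second demand — change propagation:
  n2: re-runs because x6 2->8; new result 8 (unchanged).
  n4: re-examined; everything it read last time is the same (x5 unchanged, n2 unchanged) — cache 0 kept, no run.
  n5: re-examined; everything it read last time is the same (x5 unchanged, n4 unchanged) — cache 0 kept, no run.
  n9: re-examined; everything it read last time is the same (n5 unchanged) — cache 0 kept, no run.
  n12: re-examined; everything it read last time is the same (n9 unchanged, n2 unchanged) — cache 0 kept, no run.
  n13: re-examined; everything it read last time is the same (n12 unchanged) — cache 0 kept, no run.

The important point: n2 recomputes to an identical value, and the output ends up unchanged.

Run set: n2 (1 run).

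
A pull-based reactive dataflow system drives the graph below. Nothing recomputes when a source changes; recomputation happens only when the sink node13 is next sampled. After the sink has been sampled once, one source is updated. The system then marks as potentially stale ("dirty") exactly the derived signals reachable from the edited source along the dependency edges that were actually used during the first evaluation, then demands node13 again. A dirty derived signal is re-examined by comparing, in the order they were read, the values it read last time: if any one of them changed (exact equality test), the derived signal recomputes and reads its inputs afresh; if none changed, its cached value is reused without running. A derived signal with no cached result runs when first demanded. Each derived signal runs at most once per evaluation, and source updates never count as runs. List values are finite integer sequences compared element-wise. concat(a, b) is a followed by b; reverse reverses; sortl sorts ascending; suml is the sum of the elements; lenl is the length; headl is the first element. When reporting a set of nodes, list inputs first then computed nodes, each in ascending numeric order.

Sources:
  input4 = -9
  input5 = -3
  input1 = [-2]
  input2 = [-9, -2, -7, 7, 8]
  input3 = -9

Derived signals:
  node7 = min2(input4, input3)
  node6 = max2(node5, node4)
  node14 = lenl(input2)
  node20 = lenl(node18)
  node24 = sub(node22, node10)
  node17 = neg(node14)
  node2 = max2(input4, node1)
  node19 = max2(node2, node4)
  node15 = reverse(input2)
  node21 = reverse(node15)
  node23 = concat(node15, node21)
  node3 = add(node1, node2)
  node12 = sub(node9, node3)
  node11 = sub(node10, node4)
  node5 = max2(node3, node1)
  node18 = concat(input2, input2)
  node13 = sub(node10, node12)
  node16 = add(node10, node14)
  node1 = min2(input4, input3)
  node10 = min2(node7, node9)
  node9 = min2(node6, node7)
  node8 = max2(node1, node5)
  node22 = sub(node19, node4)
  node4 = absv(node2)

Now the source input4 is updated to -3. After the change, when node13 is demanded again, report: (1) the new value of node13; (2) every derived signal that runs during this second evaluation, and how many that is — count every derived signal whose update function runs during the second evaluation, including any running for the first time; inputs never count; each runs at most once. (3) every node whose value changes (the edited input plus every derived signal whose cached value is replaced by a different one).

First evaluation (everything demanded from the output):
  node1 = min2(-9, -9) = -9
  node2 = max2(-9, -9) = -9
  node3 = add(-9, -9) = -18
  node4 = absv(-9) = 9
  node5 = max2(-18, -9) = -9
  node6 = max2(-9, 9) = 9
  node7 = min2(-9, -9) = -9
  node9 = min2(9, -9) = -9
  node10 = min2(-9, -9) = -9
  node12 = sub(-9, -18) = 9
  node13 = sub(-9, 9) = -18

Propagation after the edit:
  node1: runs — input4 -9->-3; result -9 (same value as before).
  node2: runs — input4 -9->-3; result -3.
  node3: runs — node2 -9->-3; result -12.
  node4: runs — node2 -9->-3; result 3.
  node5: runs — node3 -18->-12; result -9 (same value as before).
  node6: runs — node4 9->3; result 3.
  node7: runs — input4 -9->-3; result -9 (same value as before).
  node9: runs — node6 9->3; result -9 (same value as before).
  node10: checked — values it read are unchanged (node7 unchanged, node9 unchanged); reused cached -9 without running.
  node12: runs — node3 -18->-12; result 3.
  node13: runs — node12 9->3; result -12.

Key observation: the cutoff stops propagation at node10 — its inputs' values are unchanged, so it reuses its cache.

New value of node13: -12.
Derived signals that run: node1, node2, node3, node4, node5, node6, node7, node9, node12, node13 — 10 in total.
Values that change: input4, node2, node3, node4, node6, node12, node13.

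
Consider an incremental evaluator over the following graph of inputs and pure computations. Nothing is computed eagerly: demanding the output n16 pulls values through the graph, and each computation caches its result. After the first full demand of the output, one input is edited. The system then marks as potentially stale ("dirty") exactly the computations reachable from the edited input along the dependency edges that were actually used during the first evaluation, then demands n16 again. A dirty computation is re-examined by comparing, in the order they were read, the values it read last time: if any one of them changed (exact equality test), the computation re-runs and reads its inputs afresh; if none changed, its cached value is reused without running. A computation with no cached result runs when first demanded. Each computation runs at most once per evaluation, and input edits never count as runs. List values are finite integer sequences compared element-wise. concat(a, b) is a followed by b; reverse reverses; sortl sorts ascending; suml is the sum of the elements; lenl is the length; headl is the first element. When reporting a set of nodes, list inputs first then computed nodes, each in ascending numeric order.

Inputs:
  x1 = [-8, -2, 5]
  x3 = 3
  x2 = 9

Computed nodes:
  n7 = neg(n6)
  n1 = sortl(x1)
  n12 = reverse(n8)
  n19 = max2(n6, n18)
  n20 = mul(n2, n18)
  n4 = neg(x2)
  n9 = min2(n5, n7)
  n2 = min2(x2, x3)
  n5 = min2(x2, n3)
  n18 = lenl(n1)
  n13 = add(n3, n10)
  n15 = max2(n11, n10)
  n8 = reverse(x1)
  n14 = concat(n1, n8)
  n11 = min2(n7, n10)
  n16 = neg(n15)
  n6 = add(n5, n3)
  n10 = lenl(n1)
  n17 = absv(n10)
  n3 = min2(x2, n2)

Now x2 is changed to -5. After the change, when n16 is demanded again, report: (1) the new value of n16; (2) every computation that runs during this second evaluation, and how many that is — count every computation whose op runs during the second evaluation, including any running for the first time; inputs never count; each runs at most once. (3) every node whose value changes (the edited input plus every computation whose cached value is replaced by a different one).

Initial pass — values computed on the first demand:
  n1 = sortl([-8, -2, 5]) = [-8, -2, 5]
  n2 = min2(9, 3) = 3
  n3 = min2(9, 3) = 3
  n5 = min2(9, 3) = 3
  n6 = add(3, 3) = 6
  n7 = neg(6) = -6
  n10 = lenl([-8, -2, 5]) = 3
  n11 = min2(-6, 3) = -6
  n15 = max2(-6, 3) = 3
  n16 = neg(3) = -3

Second demand — change propagation:
  n2: re-runs because x2 9->-5; new result -5.
  n3: re-runs because x2 9->-5; n2 3->-5; new result -5.
  n5: re-runs because x2 9->-5; n3 3->-5; new result -5.
  n6: re-runs because n5 3->-5; n3 3->-5; new result -10.
  n7: re-runs because n6 6->-10; new result 10.
  n11: re-runs because n7 -6->10; new result 3.
  n15: re-runs because n11 -6->3; new result 3 (unchanged).
  n16: re-examined; everything it read last time is the same (n15 unchanged) — cache -3 kept, no run.

The important point: n15 recomputes to an identical value, and the output ends up unchanged.

n16 now evaluates to -3.
Run set: n2, n3, n5, n6, n7, n11, n15 (7 run).
Changed values: x2, n2, n3, n5, n6, n7, n11.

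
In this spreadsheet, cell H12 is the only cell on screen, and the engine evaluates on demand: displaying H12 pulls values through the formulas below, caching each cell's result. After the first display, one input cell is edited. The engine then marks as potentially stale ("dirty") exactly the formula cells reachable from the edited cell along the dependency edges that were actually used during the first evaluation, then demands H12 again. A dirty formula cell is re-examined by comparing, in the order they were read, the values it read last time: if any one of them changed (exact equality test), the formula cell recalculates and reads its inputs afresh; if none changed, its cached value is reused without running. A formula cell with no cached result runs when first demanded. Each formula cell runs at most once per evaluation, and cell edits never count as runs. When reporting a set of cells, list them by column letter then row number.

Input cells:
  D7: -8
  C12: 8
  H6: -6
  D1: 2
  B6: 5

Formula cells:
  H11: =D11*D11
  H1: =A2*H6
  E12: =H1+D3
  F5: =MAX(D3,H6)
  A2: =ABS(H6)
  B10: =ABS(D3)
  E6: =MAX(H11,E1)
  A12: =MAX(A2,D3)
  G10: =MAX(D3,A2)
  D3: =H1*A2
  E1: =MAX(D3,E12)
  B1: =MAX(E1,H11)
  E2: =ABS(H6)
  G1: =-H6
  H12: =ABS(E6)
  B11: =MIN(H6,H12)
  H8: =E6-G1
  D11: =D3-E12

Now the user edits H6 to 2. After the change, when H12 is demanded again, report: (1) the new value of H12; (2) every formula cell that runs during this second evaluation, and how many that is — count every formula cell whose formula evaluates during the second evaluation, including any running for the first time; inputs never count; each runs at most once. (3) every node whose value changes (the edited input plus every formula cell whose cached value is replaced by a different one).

H12 now evaluates to 16.
Run set: A2, D3, D11, E1, E6, E12, H1, H11, H12 (9 run).
Changed values: A2, D3, D11, E1, E6, E12, H1, H6, H11, H12.

Initial pass — values computed on the first demand:
  A2 = ABS(-6) = 6
  H1 = 6 * -6 = -36
  D3 = -36 * 6 = -216
  E12 = -36 + -216 = -252
  D11 = -216 - -252 = 36
  E1 = MAX(-216, -252) = -216
  H11 = 36 * 36 = 1296
  E6 = MAX(1296, -216) = 1296
  H12 = ABS(1296) = 1296

Second demand — change propagation:
  A2: re-runs because H6 -6->2; new result 2.
  H1: re-runs because A2 6->2; H6 -6->2; new result 4.
  D3: re-runs because H1 -36->4; A2 6->2; new result 8.
  E12: re-runs because H1 -36->4; D3 -216->8; new result 12.
  D11: re-runs because D3 -216->8; E12 -252->12; new result -4.
  E1: re-runs because D3 -216->8; E12 -252->12; new result 12.
  H11: re-runs because D11 36->-4; D11 36->-4; new result 16.
  E6: re-runs because H11 1296->16; E1 -216->12; new result 16.
  H12: re-runs because E6 1296->16; new result 16.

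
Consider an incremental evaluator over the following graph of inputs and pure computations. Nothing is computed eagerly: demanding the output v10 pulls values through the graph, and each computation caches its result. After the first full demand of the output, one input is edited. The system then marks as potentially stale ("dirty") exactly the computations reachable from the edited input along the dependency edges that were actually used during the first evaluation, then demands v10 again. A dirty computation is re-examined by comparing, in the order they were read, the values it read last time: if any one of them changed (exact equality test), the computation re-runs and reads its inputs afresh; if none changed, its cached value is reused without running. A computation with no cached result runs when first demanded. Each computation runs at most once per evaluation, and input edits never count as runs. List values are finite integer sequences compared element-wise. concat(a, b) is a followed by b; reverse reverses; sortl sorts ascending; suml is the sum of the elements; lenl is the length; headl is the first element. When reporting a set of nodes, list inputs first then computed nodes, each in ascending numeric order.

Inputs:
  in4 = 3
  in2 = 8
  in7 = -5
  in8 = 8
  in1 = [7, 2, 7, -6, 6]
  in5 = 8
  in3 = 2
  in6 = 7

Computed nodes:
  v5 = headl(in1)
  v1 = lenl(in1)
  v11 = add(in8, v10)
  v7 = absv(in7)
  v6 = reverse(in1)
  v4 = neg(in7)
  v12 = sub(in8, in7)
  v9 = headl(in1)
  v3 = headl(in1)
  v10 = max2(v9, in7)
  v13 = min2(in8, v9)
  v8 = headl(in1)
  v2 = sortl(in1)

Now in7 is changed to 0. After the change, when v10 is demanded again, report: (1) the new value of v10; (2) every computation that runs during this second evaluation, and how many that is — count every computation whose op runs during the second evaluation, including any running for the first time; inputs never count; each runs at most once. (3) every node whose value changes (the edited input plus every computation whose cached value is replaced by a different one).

v10 now evaluates to 7.
Run set: v10 (1 run).
Changed values: in7.

Initial pass — values computed on the first demand:
  v9 = headl([7, 2, 7, -6, 6]) = 7
  v10 = max2(7, -5) = 7

Second demand — change propagation:
  v10: re-runs because in7 -5->0; new result 7 (unchanged).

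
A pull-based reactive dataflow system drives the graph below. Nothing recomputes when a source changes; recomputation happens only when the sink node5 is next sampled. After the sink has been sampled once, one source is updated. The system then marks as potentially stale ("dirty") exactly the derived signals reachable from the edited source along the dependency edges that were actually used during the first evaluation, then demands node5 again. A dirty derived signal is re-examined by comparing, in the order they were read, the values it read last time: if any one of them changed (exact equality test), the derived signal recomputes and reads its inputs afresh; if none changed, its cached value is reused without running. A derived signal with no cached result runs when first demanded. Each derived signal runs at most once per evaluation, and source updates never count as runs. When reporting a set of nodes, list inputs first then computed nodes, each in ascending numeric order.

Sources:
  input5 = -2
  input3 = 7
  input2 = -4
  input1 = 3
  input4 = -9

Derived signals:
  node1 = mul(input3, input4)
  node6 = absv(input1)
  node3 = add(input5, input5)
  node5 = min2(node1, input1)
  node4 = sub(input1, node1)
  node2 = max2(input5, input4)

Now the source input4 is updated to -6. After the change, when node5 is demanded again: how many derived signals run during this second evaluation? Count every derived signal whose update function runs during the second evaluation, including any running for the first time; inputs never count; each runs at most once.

Derived signals that run: node1, node5 — 2 in total.

First evaluation (everything demanded from the output):
  node1 = mul(7, -9) = -63
  node5 = min2(-63, 3) = -63

Propagation after the edit:
  node1: runs — input4 -9->-6; result -42.
  node5: runs — node1 -63->-42; result -42.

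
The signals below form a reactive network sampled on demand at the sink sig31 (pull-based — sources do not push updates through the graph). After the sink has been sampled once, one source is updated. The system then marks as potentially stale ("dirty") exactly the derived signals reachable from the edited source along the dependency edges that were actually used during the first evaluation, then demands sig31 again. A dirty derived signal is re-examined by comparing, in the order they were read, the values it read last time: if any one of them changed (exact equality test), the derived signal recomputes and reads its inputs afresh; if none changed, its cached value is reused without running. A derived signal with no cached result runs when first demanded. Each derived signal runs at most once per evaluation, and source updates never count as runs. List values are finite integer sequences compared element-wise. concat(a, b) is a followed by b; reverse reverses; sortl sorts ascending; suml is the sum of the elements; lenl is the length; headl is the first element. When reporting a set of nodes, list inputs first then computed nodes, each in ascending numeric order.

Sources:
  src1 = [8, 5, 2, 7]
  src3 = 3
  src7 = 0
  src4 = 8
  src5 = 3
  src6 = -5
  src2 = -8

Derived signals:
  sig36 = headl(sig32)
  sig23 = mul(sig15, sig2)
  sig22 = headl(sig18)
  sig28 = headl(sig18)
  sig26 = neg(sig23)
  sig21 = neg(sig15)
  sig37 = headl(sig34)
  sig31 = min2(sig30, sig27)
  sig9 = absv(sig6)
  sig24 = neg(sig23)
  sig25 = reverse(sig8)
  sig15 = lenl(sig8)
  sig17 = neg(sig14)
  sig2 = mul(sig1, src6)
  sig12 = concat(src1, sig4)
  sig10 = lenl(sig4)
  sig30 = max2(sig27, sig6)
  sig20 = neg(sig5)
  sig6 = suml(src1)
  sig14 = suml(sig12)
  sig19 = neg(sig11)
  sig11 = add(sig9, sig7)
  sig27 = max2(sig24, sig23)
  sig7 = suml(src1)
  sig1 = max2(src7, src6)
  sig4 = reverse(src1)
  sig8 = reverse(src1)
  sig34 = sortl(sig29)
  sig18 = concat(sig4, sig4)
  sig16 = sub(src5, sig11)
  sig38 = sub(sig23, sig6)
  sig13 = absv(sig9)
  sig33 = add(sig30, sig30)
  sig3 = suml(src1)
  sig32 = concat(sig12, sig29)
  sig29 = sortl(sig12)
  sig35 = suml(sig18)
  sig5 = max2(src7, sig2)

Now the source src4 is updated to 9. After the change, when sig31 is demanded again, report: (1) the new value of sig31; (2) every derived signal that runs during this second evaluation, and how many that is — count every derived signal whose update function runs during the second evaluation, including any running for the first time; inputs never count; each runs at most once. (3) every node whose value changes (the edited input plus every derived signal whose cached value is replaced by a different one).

sig31 now evaluates to 0.
Run set: none (0 run).
Changed values: src4.
The important point: nothing the output needs ever reads src4, so the edit is invisible to it.

Initial pass — values computed on the first demand:
  sig1 = max2(0, -5) = 0
  sig2 = mul(0, -5) = 0
  sig6 = suml([8, 5, 2, 7]) = 22
  sig8 = reverse([8, 5, 2, 7]) = [7, 2, 5, 8]
  sig15 = lenl([7, 2, 5, 8]) = 4
  sig23 = mul(4, 0) = 0
  sig24 = neg(0) = 0
  sig27 = max2(0, 0) = 0
  sig30 = max2(0, 22) = 22
  sig31 = min2(22, 0) = 0

Second demand — change propagation:
  no demanded computation ever read src4, so the edit dirties nothing and nothing runs.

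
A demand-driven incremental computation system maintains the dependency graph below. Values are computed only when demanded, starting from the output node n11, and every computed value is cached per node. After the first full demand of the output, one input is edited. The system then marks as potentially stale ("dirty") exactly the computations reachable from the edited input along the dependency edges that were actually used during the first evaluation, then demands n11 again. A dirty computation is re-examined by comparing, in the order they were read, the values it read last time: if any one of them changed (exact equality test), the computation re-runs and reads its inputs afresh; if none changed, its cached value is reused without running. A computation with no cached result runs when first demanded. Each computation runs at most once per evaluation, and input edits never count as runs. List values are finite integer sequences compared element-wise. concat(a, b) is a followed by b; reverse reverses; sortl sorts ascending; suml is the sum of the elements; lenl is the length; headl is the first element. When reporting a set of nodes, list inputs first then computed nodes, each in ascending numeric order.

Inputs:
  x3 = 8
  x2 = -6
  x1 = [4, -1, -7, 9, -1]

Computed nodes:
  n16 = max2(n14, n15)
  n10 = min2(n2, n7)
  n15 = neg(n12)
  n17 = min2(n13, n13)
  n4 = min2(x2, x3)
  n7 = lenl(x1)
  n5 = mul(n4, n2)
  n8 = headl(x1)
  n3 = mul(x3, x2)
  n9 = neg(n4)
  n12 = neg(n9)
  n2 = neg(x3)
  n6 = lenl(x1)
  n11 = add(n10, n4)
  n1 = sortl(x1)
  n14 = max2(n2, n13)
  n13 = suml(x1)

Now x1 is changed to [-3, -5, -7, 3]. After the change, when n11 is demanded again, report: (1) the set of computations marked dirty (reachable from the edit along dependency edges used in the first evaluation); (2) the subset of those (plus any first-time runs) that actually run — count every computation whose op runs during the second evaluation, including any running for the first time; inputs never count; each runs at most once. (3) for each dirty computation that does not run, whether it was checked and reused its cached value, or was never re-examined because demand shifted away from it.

Marked dirty: n7, n10, n11.
Computations that run: n7, n10 — 2 in total.
Checked but reused from cache: n11.
Key observation: the change is absorbed at n10 — it re-runs but produces the same value, and the output's value is unchanged.

First evaluation (everything demanded from the output):
  n2 = neg(8) = -8
  n4 = min2(-6, 8) = -6
  n7 = lenl([4, -1, -7, 9, -1]) = 5
  n10 = min2(-8, 5) = -8
  n11 = add(-8, -6) = -14

Propagation after the edit:
  n7: runs — x1 [4, -1, -7, 9, -1]->[-3, -5, -7, 3]; result 4.
  n10: runs — n7 5->4; result -8 (same value as before).
  n11: checked — values it read are unchanged (n10 unchanged, n4 unchanged); reused cached -14 without running.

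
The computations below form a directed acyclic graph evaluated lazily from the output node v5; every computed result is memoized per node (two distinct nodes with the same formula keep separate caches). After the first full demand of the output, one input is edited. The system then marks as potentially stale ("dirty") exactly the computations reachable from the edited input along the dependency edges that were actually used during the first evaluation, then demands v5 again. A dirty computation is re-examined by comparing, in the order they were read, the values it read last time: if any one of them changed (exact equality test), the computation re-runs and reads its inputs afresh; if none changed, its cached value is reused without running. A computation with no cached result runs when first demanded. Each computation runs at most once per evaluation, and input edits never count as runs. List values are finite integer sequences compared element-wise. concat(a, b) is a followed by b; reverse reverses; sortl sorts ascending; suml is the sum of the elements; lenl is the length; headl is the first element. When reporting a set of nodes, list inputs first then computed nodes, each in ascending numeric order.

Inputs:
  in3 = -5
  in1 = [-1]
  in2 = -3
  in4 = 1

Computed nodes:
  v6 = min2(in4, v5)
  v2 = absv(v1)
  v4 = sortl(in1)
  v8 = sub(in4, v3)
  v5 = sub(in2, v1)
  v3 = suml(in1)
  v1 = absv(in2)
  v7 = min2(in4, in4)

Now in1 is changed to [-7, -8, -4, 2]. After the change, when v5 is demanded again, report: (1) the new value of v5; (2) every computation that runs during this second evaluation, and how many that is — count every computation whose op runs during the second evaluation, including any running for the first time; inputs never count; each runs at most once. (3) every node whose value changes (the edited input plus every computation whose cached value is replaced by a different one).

Demanding v5 again yields -6.
0 computations run: none.
The nodes whose values change: in1.
Note the shortcut — in1 feeds only undemanded nodes, so no recomputation happens.

First demand of the output computes:
  v1 = absv(-3) = 3
  v5 = sub(-3, 3) = -6

After the edit, cleaning proceeds:
  in1 only reaches undemanded nodes; the second demand re-runs nothing.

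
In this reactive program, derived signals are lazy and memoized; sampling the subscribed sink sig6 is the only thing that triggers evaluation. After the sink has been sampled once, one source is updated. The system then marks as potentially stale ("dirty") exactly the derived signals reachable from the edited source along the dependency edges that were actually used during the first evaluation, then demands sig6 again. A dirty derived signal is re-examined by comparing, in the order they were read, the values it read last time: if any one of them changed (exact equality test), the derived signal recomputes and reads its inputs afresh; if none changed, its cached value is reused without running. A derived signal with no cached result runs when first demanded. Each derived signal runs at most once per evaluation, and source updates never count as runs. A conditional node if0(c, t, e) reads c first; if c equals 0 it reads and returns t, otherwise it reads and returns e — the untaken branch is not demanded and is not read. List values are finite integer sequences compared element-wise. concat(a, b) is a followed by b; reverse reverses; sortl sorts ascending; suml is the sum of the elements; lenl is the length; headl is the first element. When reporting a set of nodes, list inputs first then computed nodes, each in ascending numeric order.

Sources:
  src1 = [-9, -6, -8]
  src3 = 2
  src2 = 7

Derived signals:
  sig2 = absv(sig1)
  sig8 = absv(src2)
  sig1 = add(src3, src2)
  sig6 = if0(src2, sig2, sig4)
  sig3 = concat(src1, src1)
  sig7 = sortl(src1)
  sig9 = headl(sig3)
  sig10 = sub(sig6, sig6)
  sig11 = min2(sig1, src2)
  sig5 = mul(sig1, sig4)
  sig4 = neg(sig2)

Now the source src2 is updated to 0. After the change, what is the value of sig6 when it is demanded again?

Demanding sig6 again yields 2.
Note the branch switch — demand abandons sig4, which is never re-examined.

First demand of the output computes:
  sig1 = add(2, 7) = 9
  sig2 = absv(9) = 9
  sig4 = neg(9) = -9
  sig6 = if0(src2=7 -> else branch sig4) = -9

After the edit, cleaning proceeds:
  sig1: a read changed (src2 7->0) — executes, giving 2.
  sig2: a read changed (sig1 9->2) — executes, giving 2.
  sig4: stays stale; no demand reaches it after the flip.
  sig6: a read changed (src2 7->0) — executes, giving 2.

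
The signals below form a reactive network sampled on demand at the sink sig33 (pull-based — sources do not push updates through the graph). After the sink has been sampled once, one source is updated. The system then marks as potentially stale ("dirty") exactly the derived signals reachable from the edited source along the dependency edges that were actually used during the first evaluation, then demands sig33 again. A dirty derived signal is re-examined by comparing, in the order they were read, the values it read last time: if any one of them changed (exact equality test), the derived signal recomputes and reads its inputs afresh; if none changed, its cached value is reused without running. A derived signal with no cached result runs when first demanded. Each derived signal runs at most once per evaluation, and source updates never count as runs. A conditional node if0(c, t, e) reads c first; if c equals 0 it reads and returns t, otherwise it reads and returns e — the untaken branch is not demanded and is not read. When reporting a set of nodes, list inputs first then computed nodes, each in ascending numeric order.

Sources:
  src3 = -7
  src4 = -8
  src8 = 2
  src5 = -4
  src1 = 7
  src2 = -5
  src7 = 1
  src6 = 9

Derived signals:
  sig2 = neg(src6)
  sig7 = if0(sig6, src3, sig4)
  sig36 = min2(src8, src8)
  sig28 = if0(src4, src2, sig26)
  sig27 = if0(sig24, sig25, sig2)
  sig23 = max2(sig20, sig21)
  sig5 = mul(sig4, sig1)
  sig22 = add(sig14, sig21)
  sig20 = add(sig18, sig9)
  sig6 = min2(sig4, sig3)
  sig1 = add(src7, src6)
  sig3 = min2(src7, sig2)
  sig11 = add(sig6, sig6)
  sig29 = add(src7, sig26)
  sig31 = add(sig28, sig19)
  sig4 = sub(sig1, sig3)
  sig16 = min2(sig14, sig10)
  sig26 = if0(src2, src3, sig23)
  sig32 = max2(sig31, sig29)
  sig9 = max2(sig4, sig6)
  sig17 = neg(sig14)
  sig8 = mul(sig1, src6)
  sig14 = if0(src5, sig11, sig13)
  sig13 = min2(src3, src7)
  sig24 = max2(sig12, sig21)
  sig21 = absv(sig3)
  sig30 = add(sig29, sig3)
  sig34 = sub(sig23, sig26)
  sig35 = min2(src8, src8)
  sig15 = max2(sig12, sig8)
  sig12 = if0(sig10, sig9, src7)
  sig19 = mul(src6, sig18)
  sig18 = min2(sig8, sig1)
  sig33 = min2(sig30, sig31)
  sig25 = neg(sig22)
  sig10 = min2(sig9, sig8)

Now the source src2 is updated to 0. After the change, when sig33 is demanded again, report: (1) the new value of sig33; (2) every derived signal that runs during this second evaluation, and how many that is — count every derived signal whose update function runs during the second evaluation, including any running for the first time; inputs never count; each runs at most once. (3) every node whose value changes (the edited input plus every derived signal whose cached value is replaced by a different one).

sig33 now evaluates to -15.
Run set: sig26, sig28, sig29, sig30, sig31, sig33 (6 run).
Changed values: src2, sig26, sig28, sig29, sig30, sig31, sig33.

Initial pass — values computed on the first demand:
  sig1 = add(1, 9) = 10
  sig2 = neg(9) = -9
  sig3 = min2(1, -9) = -9
  sig4 = sub(10, -9) = 19
  sig6 = min2(19, -9) = -9
  sig8 = mul(10, 9) = 90
  sig9 = max2(19, -9) = 19
  sig18 = min2(90, 10) = 10
  sig19 = mul(9, 10) = 90
  sig20 = add(10, 19) = 29
  sig21 = absv(-9) = 9
  sig23 = max2(29, 9) = 29
  sig26 = if0(src2=-5 -> else branch sig23) = 29
  sig28 = if0(src4=-8 -> else branch sig26) = 29
  sig29 = add(1, 29) = 30
  sig30 = add(30, -9) = 21
  sig31 = add(29, 90) = 119
  sig33 = min2(21, 119) = 21

Second demand — change propagation:
  sig26: re-runs because src2 -5->0; new result -7.
  sig28: re-runs because sig26 29->-7; new result -7.
  sig29: re-runs because sig26 29->-7; new result -6.
  sig30: re-runs because sig29 30->-6; new result -15.
  sig31: re-runs because sig28 29->-7; new result 83.
  sig33: re-runs because sig30 21->-15; sig31 119->83; new result -15.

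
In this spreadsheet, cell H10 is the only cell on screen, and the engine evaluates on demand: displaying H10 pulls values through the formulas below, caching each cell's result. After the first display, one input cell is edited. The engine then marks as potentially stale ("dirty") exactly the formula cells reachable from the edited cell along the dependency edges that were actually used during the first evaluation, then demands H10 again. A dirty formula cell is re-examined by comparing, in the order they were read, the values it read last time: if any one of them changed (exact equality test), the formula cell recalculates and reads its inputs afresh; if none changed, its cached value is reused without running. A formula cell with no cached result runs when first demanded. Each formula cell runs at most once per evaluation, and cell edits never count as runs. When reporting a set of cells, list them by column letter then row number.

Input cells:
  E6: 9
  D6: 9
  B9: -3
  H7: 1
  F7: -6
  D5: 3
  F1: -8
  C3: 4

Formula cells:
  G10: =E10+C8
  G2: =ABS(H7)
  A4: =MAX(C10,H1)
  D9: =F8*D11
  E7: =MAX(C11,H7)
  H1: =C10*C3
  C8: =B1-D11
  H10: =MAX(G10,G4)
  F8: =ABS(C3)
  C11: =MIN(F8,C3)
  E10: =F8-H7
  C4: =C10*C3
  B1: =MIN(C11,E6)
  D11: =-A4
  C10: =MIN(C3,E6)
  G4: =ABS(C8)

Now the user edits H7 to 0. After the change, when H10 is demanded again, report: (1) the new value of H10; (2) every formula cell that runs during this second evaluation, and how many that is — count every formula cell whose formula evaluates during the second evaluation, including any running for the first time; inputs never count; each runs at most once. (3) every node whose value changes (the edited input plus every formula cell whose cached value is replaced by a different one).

H10 now evaluates to 24.
Run set: E10, G10, H10 (3 run).
Changed values: E10, G10, H7, H10.

Initial pass — values computed on the first demand:
  C10 = MIN(4, 9) = 4
  F8 = ABS(4) = 4
  C11 = MIN(4, 4) = 4
  B1 = MIN(4, 9) = 4
  E10 = 4 - 1 = 3
  H1 = 4 * 4 = 16
  A4 = MAX(4, 16) = 16
  D11 = -(16) = -16
  C8 = 4 - -16 = 20
  G4 = ABS(20) = 20
  G10 = 3 + 20 = 23
  H10 = MAX(23, 20) = 23

Second demand — change propagation:
  E10: re-runs because H7 1->0; new result 4.
  G10: re-runs because E10 3->4; new result 24.
  H10: re-runs because G10 23->24; new result 24.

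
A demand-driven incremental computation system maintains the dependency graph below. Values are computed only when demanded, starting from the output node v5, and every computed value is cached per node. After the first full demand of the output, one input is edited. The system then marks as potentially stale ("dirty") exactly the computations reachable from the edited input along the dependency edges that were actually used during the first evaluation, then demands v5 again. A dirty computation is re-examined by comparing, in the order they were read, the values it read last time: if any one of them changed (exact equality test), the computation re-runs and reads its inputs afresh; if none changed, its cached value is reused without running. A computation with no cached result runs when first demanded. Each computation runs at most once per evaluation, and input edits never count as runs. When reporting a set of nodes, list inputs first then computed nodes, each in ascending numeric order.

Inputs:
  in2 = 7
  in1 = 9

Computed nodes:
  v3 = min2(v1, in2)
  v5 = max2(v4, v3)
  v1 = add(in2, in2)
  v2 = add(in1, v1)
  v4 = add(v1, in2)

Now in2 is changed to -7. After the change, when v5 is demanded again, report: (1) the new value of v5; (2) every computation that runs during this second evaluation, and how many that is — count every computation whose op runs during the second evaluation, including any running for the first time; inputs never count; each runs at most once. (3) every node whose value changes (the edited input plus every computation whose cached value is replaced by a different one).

New value of v5: -14.
Computations that run: v1, v3, v4, v5 — 4 in total.
Values that change: in2, v1, v3, v4, v5.

First evaluation (everything demanded from the output):
  v1 = add(7, 7) = 14
  v3 = min2(14, 7) = 7
  v4 = add(14, 7) = 21
  v5 = max2(21, 7) = 21

Propagation after the edit:
  v1: runs — in2 7->-7; in2 7->-7; result -14.
  v3: runs — v1 14->-14; in2 7->-7; result -14.
  v4: runs — v1 14->-14; in2 7->-7; result -21.
  v5: runs — v4 21->-21; v3 7->-14; result -14.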